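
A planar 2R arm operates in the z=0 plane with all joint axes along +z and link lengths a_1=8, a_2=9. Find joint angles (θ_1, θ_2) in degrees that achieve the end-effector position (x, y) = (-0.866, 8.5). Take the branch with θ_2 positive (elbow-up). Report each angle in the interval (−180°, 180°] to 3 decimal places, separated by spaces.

30.000 120.000

cos θ_2 = (73.0000−8²−9²)/(2·8·9) = -0.5000; θ_2 = 120.0000° (elbow-up)
β = atan2(8.5000,-0.8660) = 95.8174°; ψ = atan2(7.7942,3.5000) = 65.8175°
θ_1 = β − ψ = 29.9998°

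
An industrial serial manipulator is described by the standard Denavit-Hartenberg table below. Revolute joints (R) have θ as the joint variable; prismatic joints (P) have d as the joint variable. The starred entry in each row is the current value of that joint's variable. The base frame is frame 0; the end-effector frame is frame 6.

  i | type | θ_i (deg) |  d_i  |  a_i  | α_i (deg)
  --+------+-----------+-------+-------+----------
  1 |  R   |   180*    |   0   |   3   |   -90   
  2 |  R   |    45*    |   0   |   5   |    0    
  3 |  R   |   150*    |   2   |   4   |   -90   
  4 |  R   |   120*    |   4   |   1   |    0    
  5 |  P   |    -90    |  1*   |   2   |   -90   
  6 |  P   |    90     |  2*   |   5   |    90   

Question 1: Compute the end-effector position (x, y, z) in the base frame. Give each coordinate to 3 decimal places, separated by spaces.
after link 1: o_1 = (-3.0000, 0.0000, 0.0000)
after link 2: o_2 = (-6.5355, 0.0000, -3.5355)
after link 3: o_3 = (-2.6718, -2.0000, -2.5003)
after link 4: o_4 = (-4.1901, -1.1340, 1.2340)
after link 5: o_5 = (-2.7759, -0.1340, 2.6482)
after link 6: o_6 = (-2.4477, 1.5981, -2.4402)

-2.448 1.598 -2.440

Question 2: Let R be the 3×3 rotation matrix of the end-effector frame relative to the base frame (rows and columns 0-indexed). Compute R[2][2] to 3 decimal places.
End-effector z-axis (col 2 of R) = (0.8365,0.5000,0.2241)
R[2][2] = 0.2241

0.224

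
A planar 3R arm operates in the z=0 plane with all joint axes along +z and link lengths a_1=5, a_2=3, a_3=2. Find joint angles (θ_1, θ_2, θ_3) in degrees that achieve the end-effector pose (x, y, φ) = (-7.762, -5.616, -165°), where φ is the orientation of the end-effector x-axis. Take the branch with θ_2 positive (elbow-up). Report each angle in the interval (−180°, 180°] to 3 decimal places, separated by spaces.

wrist centre = target − a_3·(cos φ, sin φ) = (-5.8301, -5.0984)
cos θ_2 = (59.9839−5²−3²)/(2·5·3) = 0.8661; θ_2 = 29.9879° (elbow-up)
β = atan2(-5.0984,-5.8301) = -138.8309°; ψ = atan2(1.4995,7.5984) = 11.1632°
θ_1 = β − ψ = -149.9941°
θ_3 = φ − θ_1 − θ_2 = -44.9938° (wrapped to (-180°,180°])

-149.994 29.988 -44.994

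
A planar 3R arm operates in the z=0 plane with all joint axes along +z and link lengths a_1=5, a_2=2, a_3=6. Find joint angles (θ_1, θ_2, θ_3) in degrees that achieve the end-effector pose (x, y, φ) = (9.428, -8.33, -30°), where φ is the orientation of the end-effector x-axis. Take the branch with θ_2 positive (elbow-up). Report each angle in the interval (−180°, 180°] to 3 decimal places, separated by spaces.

wrist centre = target − a_3·(cos φ, sin φ) = (4.2318, -5.3300)
cos θ_2 = (46.3174−5²−2²)/(2·5·2) = 0.8659; θ_2 = 30.0176° (elbow-up)
β = atan2(-5.3300,4.2318) = -51.5516°; ψ = atan2(1.0005,6.7317) = 8.4539°
θ_1 = β − ψ = -60.0055°
θ_3 = φ − θ_1 − θ_2 = -0.0121° (wrapped to (-180°,180°])

-60.005 30.018 -0.012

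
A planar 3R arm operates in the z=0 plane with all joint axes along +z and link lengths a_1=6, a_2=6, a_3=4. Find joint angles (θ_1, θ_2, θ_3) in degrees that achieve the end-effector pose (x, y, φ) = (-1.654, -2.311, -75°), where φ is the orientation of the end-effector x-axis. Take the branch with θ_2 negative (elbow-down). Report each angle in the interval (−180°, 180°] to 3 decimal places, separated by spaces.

-134.998 -150.005 -149.997

wrist centre = target − a_3·(cos φ, sin φ) = (-2.6893, 1.5527)
cos θ_2 = (9.6431−6²−6²)/(2·6·6) = -0.8661; θ_2 = -150.0049° (elbow-down)
β = atan2(1.5527,-2.6893) = 149.9992°; ψ = atan2(-2.9996,0.8036) = -75.0024°
θ_1 = β − ψ = 225.0017°
θ_3 = φ − θ_1 − θ_2 = -149.9968° (wrapped to (-180°,180°])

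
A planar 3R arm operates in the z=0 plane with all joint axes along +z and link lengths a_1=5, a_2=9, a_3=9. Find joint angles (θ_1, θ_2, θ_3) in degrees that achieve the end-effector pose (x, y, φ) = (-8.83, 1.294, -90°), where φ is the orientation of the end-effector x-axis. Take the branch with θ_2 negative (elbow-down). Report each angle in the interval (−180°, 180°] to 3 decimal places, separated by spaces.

wrist centre = target − a_3·(cos φ, sin φ) = (-8.8300, 10.2940)
cos θ_2 = (183.9353−5²−9²)/(2·5·9) = 0.8659; θ_2 = -30.0088° (elbow-down)
β = atan2(10.2940,-8.8300) = 130.6224°; ψ = atan2(-4.5012,12.7935) = -19.3836°
θ_1 = β − ψ = 150.0060°
θ_3 = φ − θ_1 − θ_2 = 150.0029° (wrapped to (-180°,180°])

150.006 -30.009 150.003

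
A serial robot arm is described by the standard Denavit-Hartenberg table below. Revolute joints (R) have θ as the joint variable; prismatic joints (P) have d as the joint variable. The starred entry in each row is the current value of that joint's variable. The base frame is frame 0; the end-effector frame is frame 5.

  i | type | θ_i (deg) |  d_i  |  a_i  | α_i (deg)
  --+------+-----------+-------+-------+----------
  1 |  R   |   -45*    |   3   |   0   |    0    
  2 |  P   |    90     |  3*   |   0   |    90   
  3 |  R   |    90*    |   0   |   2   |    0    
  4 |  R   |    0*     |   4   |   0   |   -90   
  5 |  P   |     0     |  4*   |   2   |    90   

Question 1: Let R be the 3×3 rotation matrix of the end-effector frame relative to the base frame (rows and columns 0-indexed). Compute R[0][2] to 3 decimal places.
End-effector z-axis (col 2 of R) = (0.7071,-0.7071,0.0000)
R[0][2] = 0.7071

0.707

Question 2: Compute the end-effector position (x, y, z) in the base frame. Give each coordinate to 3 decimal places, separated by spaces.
0.000 -5.657 10.000

after link 1: o_1 = (0.0000, 0.0000, 3.0000)
after link 2: o_2 = (0.0000, 0.0000, 6.0000)
after link 3: o_3 = (-0.0000, 0.0000, 8.0000)
after link 4: o_4 = (2.8284, -2.8284, 8.0000)
after link 5: o_5 = (0.0000, -5.6569, 10.0000)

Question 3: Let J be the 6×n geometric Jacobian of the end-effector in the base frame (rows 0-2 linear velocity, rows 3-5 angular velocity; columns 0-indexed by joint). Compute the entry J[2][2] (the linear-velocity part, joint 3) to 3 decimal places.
-4.000

axis z_2 = (0.7071,-0.7071,0.0000); lever o_n−o_2 = (0.0000,-5.6569,4.0000)
cross product → J_v[:, 2] = (-2.8284,-2.8284,-4.0000)
J_ω[:, 2] = z_2
entry J[2][2] = -4.0000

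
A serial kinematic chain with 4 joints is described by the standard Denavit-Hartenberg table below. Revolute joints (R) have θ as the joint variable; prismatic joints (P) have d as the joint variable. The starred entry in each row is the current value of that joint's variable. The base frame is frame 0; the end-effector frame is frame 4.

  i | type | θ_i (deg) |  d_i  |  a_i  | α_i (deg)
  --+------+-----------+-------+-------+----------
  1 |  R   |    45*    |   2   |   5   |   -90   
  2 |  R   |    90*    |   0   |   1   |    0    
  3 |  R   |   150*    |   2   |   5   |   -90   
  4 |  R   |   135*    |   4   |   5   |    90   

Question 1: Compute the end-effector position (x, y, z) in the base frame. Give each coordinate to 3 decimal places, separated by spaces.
after link 1: o_1 = (3.5355, 3.5355, 2.0000)
after link 2: o_2 = (3.5355, 3.5355, 1.0000)
after link 3: o_3 = (0.3536, 3.1820, 5.3301)
after link 4: o_4 = (6.5530, 4.3815, 4.2683)

6.553 4.381 4.268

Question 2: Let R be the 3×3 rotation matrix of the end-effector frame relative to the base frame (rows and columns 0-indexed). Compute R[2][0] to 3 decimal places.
-0.612

End-effector x-axis (col 0 of R) = (0.7500,-0.2500,-0.6124)
R[2][0] = -0.6124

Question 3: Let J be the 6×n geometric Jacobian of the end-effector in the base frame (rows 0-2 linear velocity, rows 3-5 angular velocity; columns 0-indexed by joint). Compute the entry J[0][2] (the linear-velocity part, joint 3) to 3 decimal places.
2.311

axis z_2 = (-0.7071,0.7071,0.0000); lever o_n−o_2 = (3.0175,0.8459,3.2683)
cross product → J_v[:, 2] = (2.3110,2.3110,-2.7319)
J_ω[:, 2] = z_2
entry J[0][2] = 2.3110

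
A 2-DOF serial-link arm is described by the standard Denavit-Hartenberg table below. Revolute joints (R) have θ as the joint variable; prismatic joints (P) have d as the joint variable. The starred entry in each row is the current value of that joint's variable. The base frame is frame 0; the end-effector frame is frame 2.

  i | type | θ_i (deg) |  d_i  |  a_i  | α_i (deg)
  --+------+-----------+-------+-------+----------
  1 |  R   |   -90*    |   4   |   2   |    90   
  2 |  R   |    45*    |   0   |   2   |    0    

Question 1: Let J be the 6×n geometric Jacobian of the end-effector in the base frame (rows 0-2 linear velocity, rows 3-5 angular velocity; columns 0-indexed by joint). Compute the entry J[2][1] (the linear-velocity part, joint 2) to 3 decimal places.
axis z_1 = (-1.0000,-0.0000,0.0000); lever o_n−o_1 = (0.0000,-1.4142,1.4142)
cross product → J_v[:, 1] = (0.0000,1.4142,1.4142)
J_ω[:, 1] = z_1
entry J[2][1] = 1.4142

1.414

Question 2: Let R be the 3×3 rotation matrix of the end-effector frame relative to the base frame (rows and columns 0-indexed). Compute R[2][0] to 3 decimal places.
0.707

End-effector x-axis (col 0 of R) = (0.0000,-0.7071,0.7071)
R[2][0] = 0.7071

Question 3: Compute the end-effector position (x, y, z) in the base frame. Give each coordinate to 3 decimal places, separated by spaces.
0.000 -3.414 5.414

after link 1: o_1 = (0.0000, -2.0000, 4.0000)
after link 2: o_2 = (0.0000, -3.4142, 5.4142)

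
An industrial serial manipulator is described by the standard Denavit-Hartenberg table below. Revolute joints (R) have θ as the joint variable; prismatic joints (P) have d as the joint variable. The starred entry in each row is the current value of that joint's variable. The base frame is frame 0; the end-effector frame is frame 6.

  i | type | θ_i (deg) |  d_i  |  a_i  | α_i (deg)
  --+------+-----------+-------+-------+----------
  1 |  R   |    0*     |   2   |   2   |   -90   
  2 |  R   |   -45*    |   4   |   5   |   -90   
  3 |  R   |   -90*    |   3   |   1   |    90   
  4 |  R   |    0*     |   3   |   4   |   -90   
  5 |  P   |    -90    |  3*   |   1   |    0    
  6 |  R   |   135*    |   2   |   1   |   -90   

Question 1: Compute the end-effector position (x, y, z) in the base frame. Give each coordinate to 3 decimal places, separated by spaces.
after link 1: o_1 = (2.0000, 0.0000, 2.0000)
after link 2: o_2 = (5.5355, 4.0000, 5.5355)
after link 3: o_3 = (7.6569, 5.0000, 3.4142)
after link 4: o_4 = (5.5355, 9.0000, 1.2929)
after link 5: o_5 = (6.9497, 9.0000, -1.5355)
after link 6: o_6 = (8.8640, 9.7071, -2.4497)

8.864 9.707 -2.450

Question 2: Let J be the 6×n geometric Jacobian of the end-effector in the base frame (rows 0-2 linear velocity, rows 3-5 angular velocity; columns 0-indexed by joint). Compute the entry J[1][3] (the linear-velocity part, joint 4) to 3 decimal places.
-5.000

axis z_3 = (-0.7071,0.0000,-0.7071); lever o_n−o_3 = (1.2071,4.7071,-5.8640)
cross product → J_v[:, 3] = (3.3284,-5.0000,-3.3284)
J_ω[:, 3] = z_3
entry J[1][3] = -5.0000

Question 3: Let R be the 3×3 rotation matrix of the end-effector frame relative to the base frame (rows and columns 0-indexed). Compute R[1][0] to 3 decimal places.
End-effector x-axis (col 0 of R) = (0.5000,0.7071,0.5000)
R[1][0] = 0.7071

0.707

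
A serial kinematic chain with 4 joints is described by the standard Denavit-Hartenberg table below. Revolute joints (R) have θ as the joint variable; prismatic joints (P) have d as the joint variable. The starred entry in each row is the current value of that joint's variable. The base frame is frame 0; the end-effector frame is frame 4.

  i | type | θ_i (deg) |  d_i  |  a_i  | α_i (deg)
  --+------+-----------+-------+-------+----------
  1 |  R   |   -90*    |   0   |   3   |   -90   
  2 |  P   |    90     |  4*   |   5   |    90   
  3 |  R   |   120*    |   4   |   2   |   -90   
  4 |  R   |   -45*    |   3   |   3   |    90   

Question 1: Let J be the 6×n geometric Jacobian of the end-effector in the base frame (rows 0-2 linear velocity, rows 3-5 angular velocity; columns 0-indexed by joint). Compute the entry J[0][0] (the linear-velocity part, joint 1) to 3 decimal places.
9.121

axis z_0 = ẑ; lever o_n−o_0 = (6.0692,-9.1213,-0.3413)
cross product → J_v[:, 0] = (9.1213,6.0692,-0.0000)
J_ω[:, 0] = z_0
entry J[0][0] = 9.1213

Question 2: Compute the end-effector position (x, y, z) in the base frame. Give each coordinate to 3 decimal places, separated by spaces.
6.069 -9.121 -0.341

after link 1: o_1 = (0.0000, -3.0000, 0.0000)
after link 2: o_2 = (4.0000, -3.0000, -5.0000)
after link 3: o_3 = (5.7321, -7.0000, -4.0000)
after link 4: o_4 = (6.0692, -9.1213, -0.3413)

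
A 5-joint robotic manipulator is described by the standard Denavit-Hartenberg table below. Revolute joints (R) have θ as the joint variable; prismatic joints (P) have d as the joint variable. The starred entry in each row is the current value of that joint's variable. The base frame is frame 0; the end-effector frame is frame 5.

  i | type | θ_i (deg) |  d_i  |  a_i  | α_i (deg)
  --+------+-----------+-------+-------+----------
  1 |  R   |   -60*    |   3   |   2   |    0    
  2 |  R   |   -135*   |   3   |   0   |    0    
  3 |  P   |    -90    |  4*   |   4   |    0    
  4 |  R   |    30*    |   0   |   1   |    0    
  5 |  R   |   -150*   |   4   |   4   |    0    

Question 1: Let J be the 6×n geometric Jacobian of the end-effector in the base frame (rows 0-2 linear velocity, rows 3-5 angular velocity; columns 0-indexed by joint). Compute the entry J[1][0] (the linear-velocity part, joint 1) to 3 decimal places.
axis z_0 = ẑ; lever o_n−o_0 = (4.6049,0.2692,14.0000)
cross product → J_v[:, 0] = (-0.2692,4.6049,0.0000)
J_ω[:, 0] = z_0
entry J[1][0] = 4.6049

4.605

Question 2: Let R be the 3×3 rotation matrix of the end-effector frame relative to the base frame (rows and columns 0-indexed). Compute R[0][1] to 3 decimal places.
End-effector y-axis (col 1 of R) = (0.7071,0.7071,0.0000)
R[0][1] = 0.7071

0.707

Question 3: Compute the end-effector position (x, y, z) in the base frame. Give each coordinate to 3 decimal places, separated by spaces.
4.605 0.269 14.000

after link 1: o_1 = (1.0000, -1.7321, 3.0000)
after link 2: o_2 = (1.0000, -1.7321, 6.0000)
after link 3: o_3 = (2.0353, 2.1317, 10.0000)
after link 4: o_4 = (1.7765, 3.0976, 10.0000)
after link 5: o_5 = (4.6049, 0.2692, 14.0000)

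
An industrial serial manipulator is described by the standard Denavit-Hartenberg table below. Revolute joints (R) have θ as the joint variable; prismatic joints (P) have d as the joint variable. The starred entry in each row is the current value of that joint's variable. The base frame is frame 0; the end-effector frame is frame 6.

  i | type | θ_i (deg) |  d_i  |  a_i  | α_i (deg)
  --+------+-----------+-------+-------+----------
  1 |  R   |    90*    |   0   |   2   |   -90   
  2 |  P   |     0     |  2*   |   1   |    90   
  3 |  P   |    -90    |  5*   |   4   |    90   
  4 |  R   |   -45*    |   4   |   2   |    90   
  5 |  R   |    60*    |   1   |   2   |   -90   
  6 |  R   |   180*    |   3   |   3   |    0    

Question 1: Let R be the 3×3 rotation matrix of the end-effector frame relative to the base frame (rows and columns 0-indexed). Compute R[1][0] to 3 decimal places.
0.866

End-effector x-axis (col 0 of R) = (-0.3536,0.8660,0.3536)
R[1][0] = 0.8660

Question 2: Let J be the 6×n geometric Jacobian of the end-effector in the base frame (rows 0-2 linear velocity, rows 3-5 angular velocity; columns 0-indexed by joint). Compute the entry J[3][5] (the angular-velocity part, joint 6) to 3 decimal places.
-0.612

axis z_5 = (-0.6124,-0.5000,0.6124); lever o_n−o_5 = (-2.8978,1.0981,2.8978)
cross product → J_v[:, 5] = (-2.1213,0.0000,-2.1213)
J_ω[:, 5] = z_5
entry J[3][5] = -0.6124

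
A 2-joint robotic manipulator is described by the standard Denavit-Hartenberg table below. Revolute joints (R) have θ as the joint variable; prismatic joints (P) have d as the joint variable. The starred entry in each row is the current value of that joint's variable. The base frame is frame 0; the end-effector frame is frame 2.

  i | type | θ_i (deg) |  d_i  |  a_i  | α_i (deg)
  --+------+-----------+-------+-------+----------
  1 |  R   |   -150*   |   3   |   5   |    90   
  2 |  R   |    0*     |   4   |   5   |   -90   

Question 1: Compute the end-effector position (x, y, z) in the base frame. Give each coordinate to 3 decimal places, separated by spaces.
-10.660 -1.536 3.000

after link 1: o_1 = (-4.3301, -2.5000, 3.0000)
after link 2: o_2 = (-10.6603, -1.5359, 3.0000)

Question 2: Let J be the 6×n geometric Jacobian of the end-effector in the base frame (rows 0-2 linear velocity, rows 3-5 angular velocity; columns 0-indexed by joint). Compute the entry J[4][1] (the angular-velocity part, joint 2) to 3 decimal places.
axis z_1 = (-0.5000,0.8660,0.0000); lever o_n−o_1 = (-6.3301,0.9641,0.0000)
cross product → J_v[:, 1] = (0.0000,-0.0000,5.0000)
J_ω[:, 1] = z_1
entry J[4][1] = 0.8660

0.866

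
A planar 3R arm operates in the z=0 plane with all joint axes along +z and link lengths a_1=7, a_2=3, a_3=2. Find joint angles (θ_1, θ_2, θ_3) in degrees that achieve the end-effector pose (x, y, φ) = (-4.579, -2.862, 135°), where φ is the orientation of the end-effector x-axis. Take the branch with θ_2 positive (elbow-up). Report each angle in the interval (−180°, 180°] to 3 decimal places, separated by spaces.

wrist centre = target − a_3·(cos φ, sin φ) = (-3.1648, -4.2762)
cos θ_2 = (28.3019−7²−3²)/(2·7·3) = -0.7071; θ_2 = 134.9993° (elbow-up)
β = atan2(-4.2762,-3.1648) = -126.5048°; ψ = atan2(2.1213,4.8787) = 23.5002°
θ_1 = β − ψ = -150.0050°
θ_3 = φ − θ_1 − θ_2 = 150.0057° (wrapped to (-180°,180°])

-150.005 134.999 150.006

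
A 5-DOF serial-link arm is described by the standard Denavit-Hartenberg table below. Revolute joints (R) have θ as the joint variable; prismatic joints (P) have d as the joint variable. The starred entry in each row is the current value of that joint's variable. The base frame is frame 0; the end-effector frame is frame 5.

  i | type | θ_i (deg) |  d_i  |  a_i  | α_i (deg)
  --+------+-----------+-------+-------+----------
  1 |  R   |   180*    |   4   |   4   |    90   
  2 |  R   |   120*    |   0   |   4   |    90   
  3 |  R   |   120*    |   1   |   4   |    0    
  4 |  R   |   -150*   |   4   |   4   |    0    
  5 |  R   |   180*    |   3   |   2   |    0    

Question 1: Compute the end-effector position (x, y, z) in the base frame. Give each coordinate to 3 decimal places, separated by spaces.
after link 1: o_1 = (-4.0000, 0.0000, 4.0000)
after link 2: o_2 = (-2.0000, 0.0000, 7.4641)
after link 3: o_3 = (-3.8660, 3.4641, 6.2321)
after link 4: o_4 = (-5.5981, 1.4641, 11.2321)
after link 5: o_5 = (-9.0622, 2.4641, 11.2321)

-9.062 2.464 11.232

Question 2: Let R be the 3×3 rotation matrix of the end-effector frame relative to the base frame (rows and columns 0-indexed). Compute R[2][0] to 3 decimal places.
-0.750

End-effector x-axis (col 0 of R) = (-0.4330,0.5000,-0.7500)
R[2][0] = -0.7500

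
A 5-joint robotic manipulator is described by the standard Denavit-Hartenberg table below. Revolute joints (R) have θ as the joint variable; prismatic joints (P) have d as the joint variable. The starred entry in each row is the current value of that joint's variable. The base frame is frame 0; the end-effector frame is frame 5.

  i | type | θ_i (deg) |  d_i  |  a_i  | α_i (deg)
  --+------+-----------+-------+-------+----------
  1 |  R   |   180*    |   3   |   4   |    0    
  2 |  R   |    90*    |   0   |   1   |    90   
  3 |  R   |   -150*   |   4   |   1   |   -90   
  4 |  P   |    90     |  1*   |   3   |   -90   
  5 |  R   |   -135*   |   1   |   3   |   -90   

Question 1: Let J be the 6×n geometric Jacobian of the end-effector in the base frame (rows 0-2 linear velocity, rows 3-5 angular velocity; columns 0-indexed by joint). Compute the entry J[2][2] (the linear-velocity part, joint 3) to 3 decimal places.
1.561

axis z_2 = (-1.0000,0.0000,0.0000); lever o_n−o_2 = (-3.1213,-1.5607,-2.7031)
cross product → J_v[:, 2] = (-0.0000,-2.7031,1.5607)
J_ω[:, 2] = z_2
entry J[2][2] = 1.5607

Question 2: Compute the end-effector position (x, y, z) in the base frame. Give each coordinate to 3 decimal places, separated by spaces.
-7.121 -2.561 0.297

after link 1: o_1 = (-4.0000, 0.0000, 3.0000)
after link 2: o_2 = (-4.0000, -1.0000, 3.0000)
after link 3: o_3 = (-8.0000, -0.1340, 2.5000)
after link 4: o_4 = (-5.0000, -0.6340, 1.6340)
after link 5: o_5 = (-7.1213, -2.5607, 0.2969)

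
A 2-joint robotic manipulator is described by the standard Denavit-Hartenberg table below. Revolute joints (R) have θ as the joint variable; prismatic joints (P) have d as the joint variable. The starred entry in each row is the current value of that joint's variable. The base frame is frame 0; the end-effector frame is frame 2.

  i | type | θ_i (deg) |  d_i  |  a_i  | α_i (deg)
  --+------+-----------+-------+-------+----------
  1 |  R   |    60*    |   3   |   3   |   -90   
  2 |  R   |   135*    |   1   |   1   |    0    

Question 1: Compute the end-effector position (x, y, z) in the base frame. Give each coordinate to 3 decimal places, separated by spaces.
after link 1: o_1 = (1.5000, 2.5981, 3.0000)
after link 2: o_2 = (0.2804, 2.4857, 2.2929)

0.280 2.486 2.293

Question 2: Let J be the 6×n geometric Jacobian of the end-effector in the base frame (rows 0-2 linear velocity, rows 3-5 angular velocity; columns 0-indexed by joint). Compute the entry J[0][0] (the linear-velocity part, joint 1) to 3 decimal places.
axis z_0 = ẑ; lever o_n−o_0 = (0.2804,2.4857,2.2929)
cross product → J_v[:, 0] = (-2.4857,0.2804,0.0000)
J_ω[:, 0] = z_0
entry J[0][0] = -2.4857

-2.486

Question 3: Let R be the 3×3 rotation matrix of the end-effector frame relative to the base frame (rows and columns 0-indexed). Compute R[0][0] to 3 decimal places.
End-effector x-axis (col 0 of R) = (-0.3536,-0.6124,-0.7071)
R[0][0] = -0.3536

-0.354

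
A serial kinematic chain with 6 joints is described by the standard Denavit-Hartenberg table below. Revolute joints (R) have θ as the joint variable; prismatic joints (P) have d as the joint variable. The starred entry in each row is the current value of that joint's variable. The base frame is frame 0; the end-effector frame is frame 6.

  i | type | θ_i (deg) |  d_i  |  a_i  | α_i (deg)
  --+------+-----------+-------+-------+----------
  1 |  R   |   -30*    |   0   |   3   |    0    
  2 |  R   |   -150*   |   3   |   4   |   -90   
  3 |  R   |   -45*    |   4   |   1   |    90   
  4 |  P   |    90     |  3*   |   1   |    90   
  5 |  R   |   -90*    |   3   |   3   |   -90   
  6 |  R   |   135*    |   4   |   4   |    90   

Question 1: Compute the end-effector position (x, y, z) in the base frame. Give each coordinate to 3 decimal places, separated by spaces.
-0.230 -10.500 5.828

after link 1: o_1 = (2.5981, -1.5000, 0.0000)
after link 2: o_2 = (-1.4019, -1.5000, 3.0000)
after link 3: o_3 = (-2.1090, -5.5000, 3.7071)
after link 4: o_4 = (0.0123, -6.5000, 5.8284)
after link 5: o_5 = (-4.2304, -6.5000, 5.8284)
after link 6: o_6 = (-0.2304, -10.5000, 5.8284)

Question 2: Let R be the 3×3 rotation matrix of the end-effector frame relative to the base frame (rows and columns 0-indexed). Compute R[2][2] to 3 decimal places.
-1.000

End-effector z-axis (col 2 of R) = (-0.0000,-0.0000,-1.0000)
R[2][2] = -1.0000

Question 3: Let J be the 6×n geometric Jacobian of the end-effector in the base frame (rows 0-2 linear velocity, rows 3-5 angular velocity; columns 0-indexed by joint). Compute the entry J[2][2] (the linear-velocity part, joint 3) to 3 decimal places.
axis z_2 = (0.0000,-1.0000,0.0000); lever o_n−o_2 = (1.1716,-9.0000,2.8284)
cross product → J_v[:, 2] = (-2.8284,0.0000,1.1716)
J_ω[:, 2] = z_2
entry J[2][2] = 1.1716

1.172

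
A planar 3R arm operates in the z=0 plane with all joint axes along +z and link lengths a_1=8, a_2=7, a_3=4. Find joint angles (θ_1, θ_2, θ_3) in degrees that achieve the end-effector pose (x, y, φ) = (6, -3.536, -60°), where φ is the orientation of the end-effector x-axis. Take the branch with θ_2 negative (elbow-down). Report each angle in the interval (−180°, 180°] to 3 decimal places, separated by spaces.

wrist centre = target − a_3·(cos φ, sin φ) = (4.0000, -0.0719)
cos θ_2 = (16.0052−8²−7²)/(2·8·7) = -0.8660; θ_2 = -150.0000° (elbow-down)
β = atan2(-0.0719,4.0000) = -1.0298°; ψ = atan2(-3.5000,1.9378) = -61.0283°
θ_1 = β − ψ = 59.9985°
θ_3 = φ − θ_1 − θ_2 = 30.0014° (wrapped to (-180°,180°])

59.999 -150.000 30.001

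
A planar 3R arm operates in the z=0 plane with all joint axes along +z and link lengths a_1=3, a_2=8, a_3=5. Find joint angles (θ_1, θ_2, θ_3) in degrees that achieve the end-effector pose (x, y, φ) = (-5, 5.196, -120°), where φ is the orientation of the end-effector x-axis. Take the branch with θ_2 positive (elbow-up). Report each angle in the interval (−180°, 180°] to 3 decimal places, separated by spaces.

wrist centre = target − a_3·(cos φ, sin φ) = (-2.5000, 9.5261)
cos θ_2 = (96.9971−3²−8²)/(2·3·8) = 0.4999; θ_2 = 60.0040° (elbow-up)
β = atan2(9.5261,-2.5000) = 104.7049°; ψ = atan2(6.9285,6.9995) = 44.7078°
θ_1 = β − ψ = 59.9971°
θ_3 = φ − θ_1 − θ_2 = 119.9989° (wrapped to (-180°,180°])

59.997 60.004 119.999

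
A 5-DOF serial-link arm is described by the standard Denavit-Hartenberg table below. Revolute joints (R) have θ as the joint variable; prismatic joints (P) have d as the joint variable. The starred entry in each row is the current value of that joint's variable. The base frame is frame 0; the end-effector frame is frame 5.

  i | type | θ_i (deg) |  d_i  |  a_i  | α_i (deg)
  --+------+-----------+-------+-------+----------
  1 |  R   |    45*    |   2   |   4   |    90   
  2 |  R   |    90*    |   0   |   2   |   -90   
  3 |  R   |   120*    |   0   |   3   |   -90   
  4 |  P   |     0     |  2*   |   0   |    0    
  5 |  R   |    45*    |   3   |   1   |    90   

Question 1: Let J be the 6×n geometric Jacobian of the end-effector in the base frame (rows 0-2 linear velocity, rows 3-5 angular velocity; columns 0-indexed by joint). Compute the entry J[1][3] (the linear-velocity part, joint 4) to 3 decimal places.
prismatic axis z_3 = (0.3536,-0.3536,-0.8660)
J_v[:, 3] = z_3; J_ω[:, 3] = (0,0,0)
entry J[1][3] = -0.3536

-0.354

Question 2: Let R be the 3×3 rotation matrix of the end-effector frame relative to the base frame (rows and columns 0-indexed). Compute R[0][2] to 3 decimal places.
-0.933

End-effector z-axis (col 2 of R) = (-0.9330,-0.0670,-0.3536)
R[0][2] = -0.9330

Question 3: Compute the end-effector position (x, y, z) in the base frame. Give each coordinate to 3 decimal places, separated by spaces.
2.826 3.831 -2.184

after link 1: o_1 = (2.8284, 2.8284, 2.0000)
after link 2: o_2 = (2.8284, 2.8284, 4.0000)
after link 3: o_3 = (0.9913, 4.6655, 2.5000)
after link 4: o_4 = (1.6984, 3.9584, 0.7679)
after link 5: o_5 = (2.8261, 3.8308, -2.1837)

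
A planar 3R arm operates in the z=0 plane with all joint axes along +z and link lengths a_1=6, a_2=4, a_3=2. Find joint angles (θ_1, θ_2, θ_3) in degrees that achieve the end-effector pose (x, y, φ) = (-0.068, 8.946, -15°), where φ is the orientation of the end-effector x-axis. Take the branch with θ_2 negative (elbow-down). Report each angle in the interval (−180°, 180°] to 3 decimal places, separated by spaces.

wrist centre = target − a_3·(cos φ, sin φ) = (-1.9999, 9.4636)
cos θ_2 = (93.5599−6²−4²)/(2·6·4) = 0.8658; θ_2 = -30.0224° (elbow-down)
β = atan2(9.4636,-1.9999) = 101.9322°; ψ = atan2(-2.0014,9.4633) = -11.9413°
θ_1 = β − ψ = 113.8734°
θ_3 = φ − θ_1 − θ_2 = -98.8511° (wrapped to (-180°,180°])

113.873 -30.022 -98.851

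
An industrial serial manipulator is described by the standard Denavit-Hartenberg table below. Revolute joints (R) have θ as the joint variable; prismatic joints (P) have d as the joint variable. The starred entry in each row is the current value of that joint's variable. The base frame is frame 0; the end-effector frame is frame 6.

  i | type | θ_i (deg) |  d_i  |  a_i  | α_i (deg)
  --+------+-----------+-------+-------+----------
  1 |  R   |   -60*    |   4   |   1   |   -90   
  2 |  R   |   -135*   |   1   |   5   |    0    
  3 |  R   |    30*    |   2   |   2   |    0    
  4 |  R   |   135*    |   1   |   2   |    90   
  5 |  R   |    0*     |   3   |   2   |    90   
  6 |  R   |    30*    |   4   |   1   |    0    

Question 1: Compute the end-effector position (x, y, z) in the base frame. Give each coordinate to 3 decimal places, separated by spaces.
1.455 -2.521 10.065

after link 1: o_1 = (0.5000, -0.8660, 4.0000)
after link 2: o_2 = (-0.4017, 2.6958, 7.5355)
after link 3: o_3 = (1.0715, 4.1441, 9.4674)
after link 4: o_4 = (2.8035, 3.1441, 8.4674)
after link 5: o_5 = (4.4196, 0.3451, 10.0655)
after link 6: o_6 = (1.4555, -2.5209, 10.0655)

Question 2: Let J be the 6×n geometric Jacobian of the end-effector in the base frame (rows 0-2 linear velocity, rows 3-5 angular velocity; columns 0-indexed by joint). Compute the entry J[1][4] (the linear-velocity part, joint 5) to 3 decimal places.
-1.567

axis z_4 = (0.2500,-0.4330,0.8660); lever o_n−o_4 = (-1.3481,-5.6651,1.5981)
cross product → J_v[:, 4] = (4.2141,-1.5670,-2.0000)
J_ω[:, 4] = z_4
entry J[1][4] = -1.5670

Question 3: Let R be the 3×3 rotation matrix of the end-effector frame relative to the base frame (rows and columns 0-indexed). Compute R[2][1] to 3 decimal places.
1.000

End-effector y-axis (col 1 of R) = (0.0000,0.0000,1.0000)
R[2][1] = 1.0000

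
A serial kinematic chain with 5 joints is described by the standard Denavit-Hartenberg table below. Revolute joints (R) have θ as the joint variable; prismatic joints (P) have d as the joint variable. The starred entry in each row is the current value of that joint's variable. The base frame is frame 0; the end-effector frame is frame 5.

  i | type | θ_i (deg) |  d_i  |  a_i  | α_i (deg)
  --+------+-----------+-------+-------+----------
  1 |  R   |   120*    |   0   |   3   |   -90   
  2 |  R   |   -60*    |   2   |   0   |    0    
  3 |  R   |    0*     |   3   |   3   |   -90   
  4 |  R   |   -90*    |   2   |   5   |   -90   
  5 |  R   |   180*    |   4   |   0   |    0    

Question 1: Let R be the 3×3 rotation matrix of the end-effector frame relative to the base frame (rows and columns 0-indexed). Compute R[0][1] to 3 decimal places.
-0.433

End-effector y-axis (col 1 of R) = (-0.4330,0.7500,-0.5000)
R[0][1] = -0.4330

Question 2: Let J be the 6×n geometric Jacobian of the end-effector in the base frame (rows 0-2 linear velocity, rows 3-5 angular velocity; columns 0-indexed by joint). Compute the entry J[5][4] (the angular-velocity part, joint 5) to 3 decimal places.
axis z_4 = (-0.2500,0.4330,0.8660); lever o_n−o_4 = (-1.0000,1.7321,3.4641)
cross product → J_v[:, 4] = (0.0000,-0.0000,0.0000)
J_ω[:, 4] = z_4
entry J[5][4] = 0.8660

0.866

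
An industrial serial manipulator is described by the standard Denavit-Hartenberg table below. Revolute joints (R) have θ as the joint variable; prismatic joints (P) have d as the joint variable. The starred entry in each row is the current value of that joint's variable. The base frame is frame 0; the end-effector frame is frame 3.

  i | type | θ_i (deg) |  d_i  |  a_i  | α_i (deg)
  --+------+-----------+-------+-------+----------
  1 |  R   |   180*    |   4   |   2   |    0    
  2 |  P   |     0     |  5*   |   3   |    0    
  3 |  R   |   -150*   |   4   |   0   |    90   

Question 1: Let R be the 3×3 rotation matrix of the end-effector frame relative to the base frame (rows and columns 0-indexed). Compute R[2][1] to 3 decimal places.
1.000

End-effector y-axis (col 1 of R) = (-0.0000,0.0000,1.0000)
R[2][1] = 1.0000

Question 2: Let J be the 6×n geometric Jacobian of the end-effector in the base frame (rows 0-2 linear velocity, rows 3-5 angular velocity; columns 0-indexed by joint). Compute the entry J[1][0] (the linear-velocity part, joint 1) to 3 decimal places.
-5.000

axis z_0 = ẑ; lever o_n−o_0 = (-5.0000,0.0000,13.0000)
cross product → J_v[:, 0] = (-0.0000,-5.0000,0.0000)
J_ω[:, 0] = z_0
entry J[1][0] = -5.0000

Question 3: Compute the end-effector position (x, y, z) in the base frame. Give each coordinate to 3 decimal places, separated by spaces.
-5.000 0.000 13.000

after link 1: o_1 = (-2.0000, 0.0000, 4.0000)
after link 2: o_2 = (-5.0000, 0.0000, 9.0000)
after link 3: o_3 = (-5.0000, 0.0000, 13.0000)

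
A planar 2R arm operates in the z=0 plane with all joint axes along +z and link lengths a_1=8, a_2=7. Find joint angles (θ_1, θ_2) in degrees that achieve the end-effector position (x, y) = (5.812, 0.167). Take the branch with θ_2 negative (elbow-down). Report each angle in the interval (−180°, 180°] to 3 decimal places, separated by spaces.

60.002 -134.998

cos θ_2 = (33.8072−8²−7²)/(2·8·7) = -0.7071; θ_2 = -134.9977° (elbow-down)
β = atan2(0.1670,5.8120) = 1.6459°; ψ = atan2(-4.9499,3.0505) = -58.3562°
θ_1 = β − ψ = 60.0020°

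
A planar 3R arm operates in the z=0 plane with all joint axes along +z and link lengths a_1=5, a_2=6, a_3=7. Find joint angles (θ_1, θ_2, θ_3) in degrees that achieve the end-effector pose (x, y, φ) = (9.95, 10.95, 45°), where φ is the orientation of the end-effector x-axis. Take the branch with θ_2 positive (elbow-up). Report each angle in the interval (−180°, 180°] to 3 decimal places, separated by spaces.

0.003 89.995 -44.998

wrist centre = target − a_3·(cos φ, sin φ) = (5.0003, 6.0003)
cos θ_2 = (61.0056−5²−6²)/(2·5·6) = 0.0001; θ_2 = 89.9947° (elbow-up)
β = atan2(6.0003,5.0003) = 50.1942°; ψ = atan2(6.0000,5.0006) = 50.1913°
θ_1 = β − ψ = 0.0029°
θ_3 = φ − θ_1 − θ_2 = -44.9976° (wrapped to (-180°,180°])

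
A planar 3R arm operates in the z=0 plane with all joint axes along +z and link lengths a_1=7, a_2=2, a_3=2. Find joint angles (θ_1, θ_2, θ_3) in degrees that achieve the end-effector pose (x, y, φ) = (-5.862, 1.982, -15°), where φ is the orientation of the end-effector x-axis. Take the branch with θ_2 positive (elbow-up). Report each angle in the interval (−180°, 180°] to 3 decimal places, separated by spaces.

149.999 60.018 134.983

wrist centre = target − a_3·(cos φ, sin φ) = (-7.7939, 2.4996)
cos θ_2 = (66.9923−7²−2²)/(2·7·2) = 0.4997; θ_2 = 60.0182° (elbow-up)
β = atan2(2.4996,-7.7939) = 162.2180°; ψ = atan2(1.7324,7.9995) = 12.2193°
θ_1 = β − ψ = 149.9986°
θ_3 = φ − θ_1 − θ_2 = 134.9832° (wrapped to (-180°,180°])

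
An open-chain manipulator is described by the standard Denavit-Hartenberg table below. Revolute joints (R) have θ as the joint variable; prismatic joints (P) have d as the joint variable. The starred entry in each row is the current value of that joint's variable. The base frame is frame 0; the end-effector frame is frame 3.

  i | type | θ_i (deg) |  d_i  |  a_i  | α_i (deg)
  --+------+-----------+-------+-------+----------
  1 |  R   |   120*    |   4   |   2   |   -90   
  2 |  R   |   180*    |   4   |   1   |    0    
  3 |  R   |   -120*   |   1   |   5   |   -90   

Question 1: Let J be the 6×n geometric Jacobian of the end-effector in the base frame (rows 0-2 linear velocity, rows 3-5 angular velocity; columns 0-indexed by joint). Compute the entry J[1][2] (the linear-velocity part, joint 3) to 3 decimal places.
-3.750

axis z_2 = (-0.8660,-0.5000,0.0000); lever o_n−o_2 = (-2.1160,1.6651,-4.3301)
cross product → J_v[:, 2] = (2.1651,-3.7500,-2.5000)
J_ω[:, 2] = z_2
entry J[1][2] = -3.7500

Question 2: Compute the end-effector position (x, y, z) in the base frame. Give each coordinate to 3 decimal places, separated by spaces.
-6.080 0.531 -0.330

after link 1: o_1 = (-1.0000, 1.7321, 4.0000)
after link 2: o_2 = (-3.9641, -1.1340, 4.0000)
after link 3: o_3 = (-6.0801, 0.5311, -0.3301)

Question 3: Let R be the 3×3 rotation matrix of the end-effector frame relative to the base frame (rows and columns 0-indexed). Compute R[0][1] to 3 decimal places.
0.866

End-effector y-axis (col 1 of R) = (0.8660,0.5000,-0.0000)
R[0][1] = 0.8660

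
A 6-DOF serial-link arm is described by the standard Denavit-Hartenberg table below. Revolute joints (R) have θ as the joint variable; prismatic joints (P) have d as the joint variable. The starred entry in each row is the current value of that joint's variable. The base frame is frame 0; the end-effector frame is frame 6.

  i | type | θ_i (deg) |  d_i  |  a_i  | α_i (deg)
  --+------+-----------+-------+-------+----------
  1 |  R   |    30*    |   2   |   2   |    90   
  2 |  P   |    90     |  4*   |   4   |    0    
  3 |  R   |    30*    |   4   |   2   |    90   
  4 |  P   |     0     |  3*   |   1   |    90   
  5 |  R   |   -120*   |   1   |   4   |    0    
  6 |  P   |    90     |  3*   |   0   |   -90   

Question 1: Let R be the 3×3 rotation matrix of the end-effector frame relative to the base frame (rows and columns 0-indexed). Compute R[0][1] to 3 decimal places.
End-effector y-axis (col 1 of R) = (0.5000,-0.8660,0.0000)
R[0][1] = 0.5000

0.500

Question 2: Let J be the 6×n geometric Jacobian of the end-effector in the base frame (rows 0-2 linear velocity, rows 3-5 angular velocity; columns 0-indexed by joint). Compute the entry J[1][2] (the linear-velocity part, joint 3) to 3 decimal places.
axis z_2 = (0.5000,-0.8660,0.0000); lever o_n−o_2 = (-0.7811,-0.4510,0.6340)
cross product → J_v[:, 2] = (-0.5490,-0.3170,-0.9019)
J_ω[:, 2] = z_2
entry J[1][2] = -0.3170

-0.317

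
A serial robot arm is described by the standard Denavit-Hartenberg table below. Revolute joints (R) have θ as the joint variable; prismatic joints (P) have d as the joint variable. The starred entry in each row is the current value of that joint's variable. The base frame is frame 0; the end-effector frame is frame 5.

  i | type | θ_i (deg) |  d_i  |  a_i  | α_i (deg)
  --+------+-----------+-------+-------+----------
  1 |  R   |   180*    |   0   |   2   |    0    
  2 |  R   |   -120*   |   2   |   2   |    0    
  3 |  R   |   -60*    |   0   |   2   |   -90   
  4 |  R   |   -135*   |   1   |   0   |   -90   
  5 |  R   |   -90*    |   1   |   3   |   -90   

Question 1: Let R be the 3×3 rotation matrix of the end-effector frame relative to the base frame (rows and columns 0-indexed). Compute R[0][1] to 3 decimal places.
-0.707

End-effector y-axis (col 1 of R) = (-0.7071,-0.0000,-0.7071)
R[0][1] = -0.7071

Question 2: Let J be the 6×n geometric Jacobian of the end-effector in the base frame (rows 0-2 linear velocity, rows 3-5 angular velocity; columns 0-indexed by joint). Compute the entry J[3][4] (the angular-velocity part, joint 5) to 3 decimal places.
axis z_4 = (0.7071,0.0000,0.7071); lever o_n−o_4 = (0.7071,3.0000,0.7071)
cross product → J_v[:, 4] = (-2.1213,-0.0000,2.1213)
J_ω[:, 4] = z_4
entry J[3][4] = 0.7071

0.707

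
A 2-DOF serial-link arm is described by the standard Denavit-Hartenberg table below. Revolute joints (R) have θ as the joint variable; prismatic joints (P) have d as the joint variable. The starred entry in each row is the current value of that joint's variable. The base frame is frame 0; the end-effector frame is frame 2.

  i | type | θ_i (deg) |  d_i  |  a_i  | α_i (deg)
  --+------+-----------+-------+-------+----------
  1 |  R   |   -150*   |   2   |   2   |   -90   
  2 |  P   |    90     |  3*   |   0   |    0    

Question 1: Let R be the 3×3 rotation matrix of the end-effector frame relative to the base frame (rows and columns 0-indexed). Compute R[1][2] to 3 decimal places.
-0.866

End-effector z-axis (col 2 of R) = (0.5000,-0.8660,0.0000)
R[1][2] = -0.8660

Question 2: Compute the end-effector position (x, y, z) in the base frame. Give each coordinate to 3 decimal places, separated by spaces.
after link 1: o_1 = (-1.7321, -1.0000, 2.0000)
after link 2: o_2 = (-0.2321, -3.5981, 2.0000)

-0.232 -3.598 2.000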